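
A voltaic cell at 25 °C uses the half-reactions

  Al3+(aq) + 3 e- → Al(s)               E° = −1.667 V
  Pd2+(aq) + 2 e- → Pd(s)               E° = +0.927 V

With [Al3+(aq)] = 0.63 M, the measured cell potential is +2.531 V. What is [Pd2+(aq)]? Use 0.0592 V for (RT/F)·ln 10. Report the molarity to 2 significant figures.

0.0055 M

The Pd²⁺/Pd couple has the larger reduction potential, so it is the cathode: E°cell = +0.927 − (−1.667) = +2.594 V and n = 6.
Since E = E° − (0.0592/n)·log Q, log Q = n(E° − E)/0.0592 = 6.385.
Balancing electrons gives 3 Pd2+(aq) + 2 Al(s) → 3 Pd(s) + 2 Al3+(aq); thus Q = [Al3+(aq)]^2 / [Pd2+(aq)]^3.
Solving for the unknown gives log [Pd2+(aq)] = −2.262, so [Pd2+(aq)] ≈ 0.0055 M.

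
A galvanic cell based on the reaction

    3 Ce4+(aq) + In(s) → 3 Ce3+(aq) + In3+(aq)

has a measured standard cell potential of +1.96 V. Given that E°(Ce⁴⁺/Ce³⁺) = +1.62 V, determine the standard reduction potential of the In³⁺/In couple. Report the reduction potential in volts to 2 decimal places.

In the reaction as written the Ce⁴⁺/Ce³⁺ couple is reduced (cathode) and In³⁺/In is oxidized (anode), so E°cell = E°(Ce⁴⁺/Ce³⁺) − E°(In³⁺/In).
E°(In³⁺/In) = E°(cathode) − E°cell = +1.62 − (+1.96) = −0.34 V.

−0.34 V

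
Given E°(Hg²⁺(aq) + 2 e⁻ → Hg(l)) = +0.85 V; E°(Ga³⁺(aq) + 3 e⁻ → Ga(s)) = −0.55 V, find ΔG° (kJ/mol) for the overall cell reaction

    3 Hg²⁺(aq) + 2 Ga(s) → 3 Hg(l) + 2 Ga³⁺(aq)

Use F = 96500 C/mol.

In the reaction as written Hg²⁺(aq) is reduced, so the Hg²⁺/Hg couple is the cathode and Ga³⁺/Ga is the anode.
E°cell = +0.85 − (−0.55) = +1.40 V; balancing electrons gives n = 6.
ΔG° = −nFE°cell = −(6)(96500)(+1.40) J/mol = −811 kJ/mol.

−811 kJ/mol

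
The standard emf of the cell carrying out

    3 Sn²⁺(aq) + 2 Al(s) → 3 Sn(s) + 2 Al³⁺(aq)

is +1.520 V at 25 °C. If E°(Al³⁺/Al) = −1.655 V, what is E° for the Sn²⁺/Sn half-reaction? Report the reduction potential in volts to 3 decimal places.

−0.135 V

In the reaction as written the Sn²⁺/Sn couple is reduced (cathode) and Al³⁺/Al is oxidized (anode), so E°cell = E°(Sn²⁺/Sn) − E°(Al³⁺/Al).
E°(Sn²⁺/Sn) = E°cell + E°(anode) = +1.520 + (−1.655) = −0.135 V.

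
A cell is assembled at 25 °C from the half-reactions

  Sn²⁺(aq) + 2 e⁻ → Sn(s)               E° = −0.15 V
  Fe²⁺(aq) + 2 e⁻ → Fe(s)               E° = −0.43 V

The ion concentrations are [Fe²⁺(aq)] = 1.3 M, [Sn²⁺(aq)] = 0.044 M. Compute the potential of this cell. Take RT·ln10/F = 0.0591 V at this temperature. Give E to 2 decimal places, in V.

Sn²⁺/Sn is reduced (cathode, E° = −0.15 V) and Fe²⁺/Fe is oxidized (anode).
The standard potential is −0.15 − (−0.43) = +0.28 V and the balanced reaction transfers n = 2 electrons.
Balancing gives Sn²⁺(aq) + Fe(s) → Sn(s) + Fe²⁺(aq); hence Q = [Fe²⁺(aq)] / [Sn²⁺(aq)] = 29.5 (log Q = 1.470).
Applying E = E° − (RT ln10/nF)·log Q gives +0.28 − (0.0591/2)(1.470) = +0.24 V.

+0.24 V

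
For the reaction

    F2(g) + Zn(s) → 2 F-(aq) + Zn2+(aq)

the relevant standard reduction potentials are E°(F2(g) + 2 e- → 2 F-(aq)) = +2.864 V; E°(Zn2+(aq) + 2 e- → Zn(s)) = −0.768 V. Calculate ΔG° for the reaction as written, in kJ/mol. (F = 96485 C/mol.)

In the reaction as written F2(g) is reduced, so the F₂/F⁻ couple is the cathode and Zn²⁺/Zn is the anode.
E°cell = +2.864 − (−0.768) = +3.632 V; balancing electrons gives n = 2.
ΔG° = −nFE°cell = −(2)(96485)(+3.632) J/mol = −701 kJ/mol.

−701 kJ/mol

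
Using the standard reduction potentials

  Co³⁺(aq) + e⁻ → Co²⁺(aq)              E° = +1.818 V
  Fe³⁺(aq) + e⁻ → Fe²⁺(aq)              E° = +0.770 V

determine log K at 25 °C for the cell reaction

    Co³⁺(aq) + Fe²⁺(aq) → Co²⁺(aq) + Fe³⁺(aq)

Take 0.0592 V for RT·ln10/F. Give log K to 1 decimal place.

log K = 17.7

The Co³⁺/Co²⁺ couple is reduced (cathode); E°cell = +1.818 − (+0.770) = +1.048 V with n = 1.
At equilibrium E = 0, so log K = nE°cell / 0.0592 = (1)(+1.048) / 0.0592 = 17.7.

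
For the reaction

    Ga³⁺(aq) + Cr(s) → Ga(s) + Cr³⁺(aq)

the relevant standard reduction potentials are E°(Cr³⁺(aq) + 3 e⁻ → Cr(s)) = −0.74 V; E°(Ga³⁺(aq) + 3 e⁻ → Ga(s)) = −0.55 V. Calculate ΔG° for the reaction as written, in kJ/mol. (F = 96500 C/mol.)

−55.0 kJ/mol

In the reaction as written Ga³⁺(aq) is reduced, so the Ga³⁺/Ga couple is the cathode and Cr³⁺/Cr is the anode.
E°cell = −0.55 − (−0.74) = +0.19 V; balancing electrons gives n = 3.
ΔG° = −nFE°cell = −(3)(96500)(+0.19) J/mol = −55.0 kJ/mol.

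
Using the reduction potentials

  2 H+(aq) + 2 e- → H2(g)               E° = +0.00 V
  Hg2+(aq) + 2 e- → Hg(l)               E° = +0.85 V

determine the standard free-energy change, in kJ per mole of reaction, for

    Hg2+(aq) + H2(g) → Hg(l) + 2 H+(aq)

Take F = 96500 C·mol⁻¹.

In the reaction as written Hg2+(aq) is reduced, so the Hg²⁺/Hg couple is the cathode and 2H⁺/H₂ is the anode.
E°cell = +0.85 − (+0.00) = +0.85 V; balancing electrons gives n = 2.
ΔG° = −nFE°cell = −(2)(96500)(+0.85) J/mol = −164 kJ/mol.

−164 kJ/mol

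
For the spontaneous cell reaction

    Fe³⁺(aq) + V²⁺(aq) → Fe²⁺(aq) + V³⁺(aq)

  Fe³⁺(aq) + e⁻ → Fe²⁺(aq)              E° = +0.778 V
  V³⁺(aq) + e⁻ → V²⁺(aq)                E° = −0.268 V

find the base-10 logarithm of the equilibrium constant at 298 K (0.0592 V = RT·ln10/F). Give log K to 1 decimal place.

log K = 17.7

The Fe³⁺/Fe²⁺ couple is reduced (cathode); E°cell = +0.778 − (−0.268) = +1.046 V with n = 1.
At equilibrium E = 0, so log K = nE°cell / 0.0592 = (1)(+1.046) / 0.0592 = 17.7.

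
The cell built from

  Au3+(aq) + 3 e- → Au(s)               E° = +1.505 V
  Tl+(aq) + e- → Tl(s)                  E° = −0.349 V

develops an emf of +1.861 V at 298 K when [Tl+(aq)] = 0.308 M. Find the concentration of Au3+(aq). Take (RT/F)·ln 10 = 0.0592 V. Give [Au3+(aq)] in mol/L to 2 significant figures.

With Au³⁺/Au at the cathode and Tl⁺/Tl at the anode, E°cell = +1.505 − (−0.349) = +1.854 V (n = 3).
Rearranging E = E° − (0.0592/n)·log Q gives log Q = 3(+1.854 − (+1.861))/0.0592 = −0.355.
The balanced reaction is Au3+(aq) + 3 Tl(s) → Au(s) + 3 Tl+(aq), so Q = [Tl+(aq)]^3 / [Au3+(aq)].
Substituting the known concentrations and solving, log [Au3+(aq)] = −1.179 and [Au3+(aq)] = 0.066 M.

0.066 M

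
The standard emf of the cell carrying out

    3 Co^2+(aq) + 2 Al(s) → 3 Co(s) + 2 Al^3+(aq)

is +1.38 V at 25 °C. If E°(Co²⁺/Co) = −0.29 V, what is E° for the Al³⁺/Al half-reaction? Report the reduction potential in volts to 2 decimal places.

−1.67 V

In the reaction as written the Co²⁺/Co couple is reduced (cathode) and Al³⁺/Al is oxidized (anode), so E°cell = E°(Co²⁺/Co) − E°(Al³⁺/Al).
E°(Al³⁺/Al) = E°(cathode) − E°cell = −0.29 − (+1.38) = −1.67 V.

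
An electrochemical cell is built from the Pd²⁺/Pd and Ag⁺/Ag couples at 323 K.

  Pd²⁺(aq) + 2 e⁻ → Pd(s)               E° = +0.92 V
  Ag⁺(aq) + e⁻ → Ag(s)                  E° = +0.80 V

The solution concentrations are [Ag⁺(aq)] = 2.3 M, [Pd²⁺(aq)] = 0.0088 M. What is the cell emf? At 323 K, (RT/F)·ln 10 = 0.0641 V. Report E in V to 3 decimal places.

The Pd²⁺/Pd couple has the more positive E°, so it is the cathode; Ag⁺/Ag is the anode.
E°cell = +0.92 − (+0.80) = +0.12 V, with n = 2 electrons transferred.
For the overall reaction Pd²⁺(aq) + 2 Ag(s) → Pd(s) + 2 Ag⁺(aq), Q = [Ag⁺(aq)]^2 / [Pd²⁺(aq)] = 601, giving log Q = 2.779.
Applying E = E° − (RT ln10/nF)·log Q gives +0.12 − (0.0641/2)(2.779) = +0.031 V.

+0.031 V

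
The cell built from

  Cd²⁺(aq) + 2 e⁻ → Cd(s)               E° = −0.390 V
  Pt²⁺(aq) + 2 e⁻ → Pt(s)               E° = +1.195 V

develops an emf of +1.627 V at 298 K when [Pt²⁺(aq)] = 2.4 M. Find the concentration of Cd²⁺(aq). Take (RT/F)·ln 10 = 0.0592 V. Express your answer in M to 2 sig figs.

Pt²⁺/Pt is the cathode (higher E°); E°cell = +1.195 − (−0.390) = +1.585 V with n = 2.
Rearranging E = E° − (0.0592/n)·log Q gives log Q = 2(+1.585 − (+1.627))/0.0592 = −1.419.
The balanced reaction is Pt²⁺(aq) + Cd(s) → Pt(s) + Cd²⁺(aq), so Q = [Cd²⁺(aq)] / [Pt²⁺(aq)].
Substituting the known concentrations and solving, log [Cd²⁺(aq)] = −1.039 and [Cd²⁺(aq)] = 0.091 M.

0.091 M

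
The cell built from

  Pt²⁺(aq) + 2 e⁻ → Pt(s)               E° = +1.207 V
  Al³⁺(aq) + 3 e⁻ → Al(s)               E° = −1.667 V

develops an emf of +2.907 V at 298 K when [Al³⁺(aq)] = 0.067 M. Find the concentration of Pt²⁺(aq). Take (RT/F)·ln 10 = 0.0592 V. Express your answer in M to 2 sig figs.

Pt²⁺/Pt is the cathode (higher E°); E°cell = +1.207 − (−1.667) = +2.874 V with n = 6.
Since E = E° − (0.0592/n)·log Q, log Q = n(E° − E)/0.0592 = −3.345.
For 3 Pt²⁺(aq) + 2 Al(s) → 3 Pt(s) + 2 Al³⁺(aq), the reaction quotient is Q = [Al³⁺(aq)]^2 / [Pt²⁺(aq)]^3.
Substituting the known concentrations and solving, log [Pt²⁺(aq)] = 0.332 and [Pt²⁺(aq)] = 2.1 M.

2.1 M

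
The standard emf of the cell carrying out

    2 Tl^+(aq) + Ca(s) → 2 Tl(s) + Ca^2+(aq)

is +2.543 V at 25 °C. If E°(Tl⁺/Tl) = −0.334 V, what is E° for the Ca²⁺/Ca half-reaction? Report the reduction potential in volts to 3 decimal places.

−2.877 V

In the reaction as written the Tl⁺/Tl couple is reduced (cathode) and Ca²⁺/Ca is oxidized (anode), so E°cell = E°(Tl⁺/Tl) − E°(Ca²⁺/Ca).
E°(Ca²⁺/Ca) = E°(cathode) − E°cell = −0.334 − (+2.543) = −2.877 V.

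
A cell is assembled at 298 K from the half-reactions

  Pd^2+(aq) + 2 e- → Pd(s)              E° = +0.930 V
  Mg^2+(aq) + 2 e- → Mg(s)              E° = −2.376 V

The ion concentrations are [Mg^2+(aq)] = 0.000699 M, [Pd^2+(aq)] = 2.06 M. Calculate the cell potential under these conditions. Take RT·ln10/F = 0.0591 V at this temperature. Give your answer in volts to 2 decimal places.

The Pd²⁺/Pd couple has the more positive E°, so it is the cathode; Mg²⁺/Mg is the anode.
The standard potential is +0.930 − (−2.376) = +3.306 V and the balanced reaction transfers n = 2 electrons.
Balancing gives Pd^2+(aq) + Mg(s) → Pd(s) + Mg^2+(aq); hence Q = [Mg^2+(aq)] / [Pd^2+(aq)] = 0.000339 (log Q = −3.469).
E = E° − (0.0591/n)·log Q = +3.306 − (0.0591/2)(−3.469) = +3.41 V.

+3.41 V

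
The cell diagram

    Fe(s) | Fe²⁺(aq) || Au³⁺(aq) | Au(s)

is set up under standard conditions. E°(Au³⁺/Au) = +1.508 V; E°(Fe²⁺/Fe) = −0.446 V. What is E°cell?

+1.954 V

By convention the left-hand electrode in cell notation is the anode (oxidation) and the right-hand electrode is the cathode (reduction).
E°cell = E°(right) − E°(left) = +1.508 − (−0.446) = +1.954 V.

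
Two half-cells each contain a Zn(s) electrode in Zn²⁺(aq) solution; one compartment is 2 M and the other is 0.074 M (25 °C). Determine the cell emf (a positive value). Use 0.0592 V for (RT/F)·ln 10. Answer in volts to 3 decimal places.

For a concentration cell E°cell = 0, since both electrodes use the same couple.
The compartment with the higher Zn²⁺(aq) concentration (2 M) acts as the cathode; ions are reduced there and produced at the dilute (0.074 M) anode.
With n = 2, Ecell = −(0.0592/2)·log([dilute]/[conc]) = −(0.0592/2)·log(0.074/2) = +0.042 V.

0.042 V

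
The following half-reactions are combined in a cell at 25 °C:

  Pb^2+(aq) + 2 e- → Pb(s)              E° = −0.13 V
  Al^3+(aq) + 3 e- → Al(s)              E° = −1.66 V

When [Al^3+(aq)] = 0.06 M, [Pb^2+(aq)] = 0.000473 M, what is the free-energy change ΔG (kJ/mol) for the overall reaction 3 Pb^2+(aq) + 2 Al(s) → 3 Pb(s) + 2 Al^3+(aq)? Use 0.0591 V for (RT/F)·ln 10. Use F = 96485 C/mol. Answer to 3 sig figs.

With Pb²⁺/Pb reduced at the cathode, E°cell = −0.13 − (−1.66) = +1.53 V and n = 6.
Q = [Al^3+(aq)]^2 / [Pb^2+(aq)]^3 = 3.4×10^7, so log Q = 7.532 and E = +1.53 − (0.0591/6)(7.532) = +1.4558 V.
ΔG = −nFE = −(6)(96485)(+1.4558) J/mol = −843 kJ/mol.

−843 kJ/mol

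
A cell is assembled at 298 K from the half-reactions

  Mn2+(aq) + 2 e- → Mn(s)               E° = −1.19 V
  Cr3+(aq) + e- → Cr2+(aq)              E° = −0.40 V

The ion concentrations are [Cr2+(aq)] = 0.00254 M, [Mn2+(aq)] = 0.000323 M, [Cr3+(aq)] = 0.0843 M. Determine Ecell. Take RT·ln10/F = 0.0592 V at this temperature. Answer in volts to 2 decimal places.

+0.98 V

The Cr³⁺/Cr²⁺ couple has the more positive E°, so it is the cathode; Mn²⁺/Mn is the anode.
E°cell = E°cat − E°an = −0.40 − (−1.19) = +0.79 V; n = 2.
The balanced reaction is 2 Cr3+(aq) + Mn(s) → 2 Cr2+(aq) + Mn2+(aq), so Q = ([Cr2+(aq)]^2·[Mn2+(aq)]) / [Cr3+(aq)]^2 = 2.93×10^−7 and log Q = −6.533.
Applying E = E° − (RT ln10/nF)·log Q gives +0.79 − (0.0592/2)(−6.533) = +0.98 V.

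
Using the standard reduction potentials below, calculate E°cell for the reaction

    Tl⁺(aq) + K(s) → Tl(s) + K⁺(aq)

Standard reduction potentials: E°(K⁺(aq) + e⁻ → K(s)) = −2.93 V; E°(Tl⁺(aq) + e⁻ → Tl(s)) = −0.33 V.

+2.60 V

Tl⁺(aq) gains electrons, so the Tl⁺/Tl couple is the cathode; the K⁺/K couple is the anode.
E°cell = E°(cathode) − E°(anode) = −0.33 − (−2.93) = +2.60 V.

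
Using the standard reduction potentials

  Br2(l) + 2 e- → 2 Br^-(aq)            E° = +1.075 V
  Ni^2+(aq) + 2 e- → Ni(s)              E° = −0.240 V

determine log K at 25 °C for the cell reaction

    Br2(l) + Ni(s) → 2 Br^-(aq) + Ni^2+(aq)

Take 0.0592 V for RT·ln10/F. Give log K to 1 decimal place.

The Br₂/Br⁻ couple is reduced (cathode); E°cell = +1.075 − (−0.240) = +1.315 V with n = 2.
At equilibrium E = 0, so log K = nE°cell / 0.0592 = (2)(+1.315) / 0.0592 = 44.4.

log K = 44.4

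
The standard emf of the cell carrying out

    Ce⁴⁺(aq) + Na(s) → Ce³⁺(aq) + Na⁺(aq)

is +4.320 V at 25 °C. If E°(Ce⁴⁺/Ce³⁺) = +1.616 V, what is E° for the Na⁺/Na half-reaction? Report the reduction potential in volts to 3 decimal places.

In the reaction as written the Ce⁴⁺/Ce³⁺ couple is reduced (cathode) and Na⁺/Na is oxidized (anode), so E°cell = E°(Ce⁴⁺/Ce³⁺) − E°(Na⁺/Na).
E°(Na⁺/Na) = E°(cathode) − E°cell = +1.616 − (+4.320) = −2.704 V.

−2.704 V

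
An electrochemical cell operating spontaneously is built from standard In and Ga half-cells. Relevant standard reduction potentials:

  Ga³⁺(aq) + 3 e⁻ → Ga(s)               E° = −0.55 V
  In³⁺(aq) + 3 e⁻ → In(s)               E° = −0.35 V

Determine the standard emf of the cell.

Of the two couples in this cell, the one with the more positive reduction potential is reduced at the cathode: here that is In³⁺/In (−0.35 V); Ga³⁺/Ga (−0.55 V) is the anode.
E°cell = E°(cathode) − E°(anode) = −0.35 − (−0.55) = +0.20 V.

+0.20 V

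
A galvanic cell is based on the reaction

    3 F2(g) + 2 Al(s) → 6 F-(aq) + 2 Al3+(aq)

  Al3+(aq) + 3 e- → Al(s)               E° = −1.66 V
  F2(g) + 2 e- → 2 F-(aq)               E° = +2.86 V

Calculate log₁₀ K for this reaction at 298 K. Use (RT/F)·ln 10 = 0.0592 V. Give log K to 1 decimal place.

log K = 458.1

The F₂/F⁻ couple is reduced (cathode); E°cell = +2.86 − (−1.66) = +4.52 V with n = 6.
At equilibrium E = 0, so log K = nE°cell / 0.0592 = (6)(+4.52) / 0.0592 = 458.1.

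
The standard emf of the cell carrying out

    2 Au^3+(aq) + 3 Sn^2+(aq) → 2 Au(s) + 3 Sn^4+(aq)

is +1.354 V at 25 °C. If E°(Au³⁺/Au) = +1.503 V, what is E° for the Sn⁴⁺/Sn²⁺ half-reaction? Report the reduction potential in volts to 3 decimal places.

+0.149 V

In the reaction as written the Au³⁺/Au couple is reduced (cathode) and Sn⁴⁺/Sn²⁺ is oxidized (anode), so E°cell = E°(Au³⁺/Au) − E°(Sn⁴⁺/Sn²⁺).
E°(Sn⁴⁺/Sn²⁺) = E°(cathode) − E°cell = +1.503 − (+1.354) = +0.149 V.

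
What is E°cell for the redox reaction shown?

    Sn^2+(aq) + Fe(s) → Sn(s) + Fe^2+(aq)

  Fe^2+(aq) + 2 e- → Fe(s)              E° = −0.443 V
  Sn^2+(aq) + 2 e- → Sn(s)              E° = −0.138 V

+0.305 V

Sn^2+(aq) gains electrons, so the Sn²⁺/Sn couple is the cathode; the Fe²⁺/Fe couple is the anode.
E°cell = E°(cathode) − E°(anode) = −0.138 − (−0.443) = +0.305 V.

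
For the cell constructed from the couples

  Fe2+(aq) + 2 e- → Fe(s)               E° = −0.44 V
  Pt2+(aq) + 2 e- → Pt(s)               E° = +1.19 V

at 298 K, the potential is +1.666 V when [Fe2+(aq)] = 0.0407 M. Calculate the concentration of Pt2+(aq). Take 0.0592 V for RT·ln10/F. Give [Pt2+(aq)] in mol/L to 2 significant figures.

Pt²⁺/Pt is the cathode (higher E°); E°cell = +1.19 − (−0.44) = +1.63 V with n = 2.
From the Nernst equation, log Q = n(E° − E)/0.0592 = 2·(+1.63 − (+1.666))/0.0592 = −1.216.
Balancing electrons gives Pt2+(aq) + Fe(s) → Pt(s) + Fe2+(aq); thus Q = [Fe2+(aq)] / [Pt2+(aq)].
Solving for the unknown gives log [Pt2+(aq)] = −0.174, so [Pt2+(aq)] ≈ 0.67 M.

0.67 M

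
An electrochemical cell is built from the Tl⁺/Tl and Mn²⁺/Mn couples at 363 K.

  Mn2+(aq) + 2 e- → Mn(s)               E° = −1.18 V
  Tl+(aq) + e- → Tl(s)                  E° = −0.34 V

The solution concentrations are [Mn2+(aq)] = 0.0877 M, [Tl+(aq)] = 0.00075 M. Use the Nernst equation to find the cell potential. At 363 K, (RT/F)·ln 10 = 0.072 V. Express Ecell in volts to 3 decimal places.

+0.653 V

The Tl⁺/Tl couple has the more positive E°, so it is the cathode; Mn²⁺/Mn is the anode.
The standard potential is −0.34 − (−1.18) = +0.84 V and the balanced reaction transfers n = 2 electrons.
For the overall reaction 2 Tl+(aq) + Mn(s) → 2 Tl(s) + Mn2+(aq), Q = [Mn2+(aq)] / [Tl+(aq)]^2 = 1.56×10^5, giving log Q = 5.193.
By the Nernst equation, E = +0.84 − (0.072/2)·(5.193) = +0.653 V.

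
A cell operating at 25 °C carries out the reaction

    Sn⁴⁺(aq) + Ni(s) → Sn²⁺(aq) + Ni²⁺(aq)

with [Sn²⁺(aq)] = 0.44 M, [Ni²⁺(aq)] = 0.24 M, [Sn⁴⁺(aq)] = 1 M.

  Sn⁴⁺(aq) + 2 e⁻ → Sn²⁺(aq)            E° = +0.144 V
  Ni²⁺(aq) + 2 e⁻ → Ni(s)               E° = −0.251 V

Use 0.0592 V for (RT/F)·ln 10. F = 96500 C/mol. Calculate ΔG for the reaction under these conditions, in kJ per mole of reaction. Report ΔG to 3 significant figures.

−81.8 kJ/mol

E°cell = +0.144 − (−0.251) = +0.395 V; the balanced reaction transfers n = 2 electrons.
Here Q = ([Sn²⁺(aq)]·[Ni²⁺(aq)]) / [Sn⁴⁺(aq)] = 0.106 (log Q = −0.976), giving E = +0.395 − (0.0592/2)·(−0.976) = +0.4239 V.
ΔG = −nFE = −(2)(96500)(+0.4239) J/mol = −81.8 kJ/mol.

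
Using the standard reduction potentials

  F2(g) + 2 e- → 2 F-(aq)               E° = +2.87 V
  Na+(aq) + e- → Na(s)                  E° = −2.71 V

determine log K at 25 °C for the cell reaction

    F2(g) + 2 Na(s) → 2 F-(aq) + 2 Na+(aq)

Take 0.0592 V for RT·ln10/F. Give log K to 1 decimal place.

log K = 188.5

The F₂/F⁻ couple is reduced (cathode); E°cell = +2.87 − (−2.71) = +5.58 V with n = 2.
At equilibrium E = 0, so log K = nE°cell / 0.0592 = (2)(+5.58) / 0.0592 = 188.5.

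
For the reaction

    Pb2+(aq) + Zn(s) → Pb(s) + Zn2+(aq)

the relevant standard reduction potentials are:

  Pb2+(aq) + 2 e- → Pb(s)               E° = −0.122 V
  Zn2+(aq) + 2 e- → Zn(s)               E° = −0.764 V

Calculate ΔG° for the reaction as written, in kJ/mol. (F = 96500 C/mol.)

In the reaction as written Pb2+(aq) is reduced, so the Pb²⁺/Pb couple is the cathode and Zn²⁺/Zn is the anode.
E°cell = −0.122 − (−0.764) = +0.642 V; balancing electrons gives n = 2.
ΔG° = −nFE°cell = −(2)(96500)(+0.642) J/mol = −124 kJ/mol.

−124 kJ/mol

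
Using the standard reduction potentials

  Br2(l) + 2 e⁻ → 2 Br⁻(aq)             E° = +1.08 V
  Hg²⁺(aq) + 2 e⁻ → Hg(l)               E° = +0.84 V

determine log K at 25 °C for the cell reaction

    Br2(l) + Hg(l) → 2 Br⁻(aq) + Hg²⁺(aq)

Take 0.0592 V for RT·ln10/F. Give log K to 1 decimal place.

The Br₂/Br⁻ couple is reduced (cathode); E°cell = +1.08 − (+0.84) = +0.24 V with n = 2.
At equilibrium E = 0, so log K = nE°cell / 0.0592 = (2)(+0.24) / 0.0592 = 8.1.

log K = 8.1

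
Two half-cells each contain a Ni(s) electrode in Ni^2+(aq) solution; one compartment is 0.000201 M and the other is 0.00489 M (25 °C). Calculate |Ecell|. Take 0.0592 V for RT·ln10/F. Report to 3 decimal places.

0.041 V

For a concentration cell E°cell = 0, since both electrodes use the same couple.
The compartment with the higher Ni^2+(aq) concentration (0.00489 M) acts as the cathode; ions are reduced there and produced at the dilute (0.000201 M) anode.
With n = 2, Ecell = −(0.0592/2)·log([dilute]/[conc]) = −(0.0592/2)·log(0.000201/0.00489) = +0.041 V.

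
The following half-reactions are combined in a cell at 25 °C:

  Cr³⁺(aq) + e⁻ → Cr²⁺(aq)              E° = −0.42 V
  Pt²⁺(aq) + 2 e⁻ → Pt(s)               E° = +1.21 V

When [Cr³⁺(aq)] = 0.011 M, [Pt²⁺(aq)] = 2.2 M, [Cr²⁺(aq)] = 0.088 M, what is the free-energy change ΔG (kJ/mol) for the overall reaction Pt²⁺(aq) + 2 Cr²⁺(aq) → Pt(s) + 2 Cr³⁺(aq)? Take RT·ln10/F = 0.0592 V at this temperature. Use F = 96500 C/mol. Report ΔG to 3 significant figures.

With Pt²⁺/Pt reduced at the cathode, E°cell = +1.21 − (−0.42) = +1.63 V and n = 2.
Here Q = [Cr³⁺(aq)]^2 / ([Pt²⁺(aq)]·[Cr²⁺(aq)]^2) = 0.0071 (log Q = −2.149), giving E = +1.63 − (0.0592/2)·(−2.149) = +1.6936 V.
ΔG = −nFE = −(2)(96500)(+1.6936) J/mol = −327 kJ/mol.

−327 kJ/mol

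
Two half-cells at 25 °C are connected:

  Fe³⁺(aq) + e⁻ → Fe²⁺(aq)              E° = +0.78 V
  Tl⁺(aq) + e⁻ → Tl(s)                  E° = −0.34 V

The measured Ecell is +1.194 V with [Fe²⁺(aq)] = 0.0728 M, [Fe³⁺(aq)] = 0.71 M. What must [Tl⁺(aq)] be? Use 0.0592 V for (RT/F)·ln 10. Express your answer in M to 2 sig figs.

Fe³⁺/Fe²⁺ is the cathode (higher E°); E°cell = +0.78 − (−0.34) = +1.12 V with n = 1.
Since E = E° − (0.0592/n)·log Q, log Q = n(E° − E)/0.0592 = −1.250.
The balanced reaction is Fe³⁺(aq) + Tl(s) → Fe²⁺(aq) + Tl⁺(aq), so Q = ([Fe²⁺(aq)]·[Tl⁺(aq)]) / [Fe³⁺(aq)].
Isolating [Tl⁺(aq)] in Q = 10^{−1.250} yields log [Tl⁺(aq)] = −0.261, i.e. 0.55 M.

0.55 M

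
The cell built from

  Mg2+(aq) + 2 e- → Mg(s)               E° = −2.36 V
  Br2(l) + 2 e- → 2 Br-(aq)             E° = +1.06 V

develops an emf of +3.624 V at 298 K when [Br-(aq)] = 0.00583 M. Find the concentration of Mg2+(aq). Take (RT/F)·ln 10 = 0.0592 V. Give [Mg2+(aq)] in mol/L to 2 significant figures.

Br₂/Br⁻ is the cathode (higher E°); E°cell = +1.06 − (−2.36) = +3.42 V with n = 2.
Since E = E° − (0.0592/n)·log Q, log Q = n(E° − E)/0.0592 = −6.892.
For Br2(l) + Mg(s) → 2 Br-(aq) + Mg2+(aq), the reaction quotient is Q = [Br-(aq)]^2·[Mg2+(aq)].
Isolating [Mg2+(aq)] in Q = 10^{−6.892} yields log [Mg2+(aq)] = −2.423, i.e. 0.0038 M.

0.0038 M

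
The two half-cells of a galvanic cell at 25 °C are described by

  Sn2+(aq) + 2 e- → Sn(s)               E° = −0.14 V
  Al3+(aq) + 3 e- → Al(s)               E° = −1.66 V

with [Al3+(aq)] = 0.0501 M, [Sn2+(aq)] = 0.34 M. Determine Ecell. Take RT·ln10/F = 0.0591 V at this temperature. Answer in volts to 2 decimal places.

+1.53 V

Sn²⁺/Sn is reduced (cathode, E° = −0.14 V) and Al³⁺/Al is oxidized (anode).
E°cell = E°cat − E°an = −0.14 − (−1.66) = +1.52 V; n = 6.
For the overall reaction 3 Sn2+(aq) + 2 Al(s) → 3 Sn(s) + 2 Al3+(aq), Q = [Al3+(aq)]^2 / [Sn2+(aq)]^3 = 0.0639, giving log Q = −1.195.
E = E° − (0.0591/n)·log Q = +1.52 − (0.0591/6)(−1.195) = +1.53 V.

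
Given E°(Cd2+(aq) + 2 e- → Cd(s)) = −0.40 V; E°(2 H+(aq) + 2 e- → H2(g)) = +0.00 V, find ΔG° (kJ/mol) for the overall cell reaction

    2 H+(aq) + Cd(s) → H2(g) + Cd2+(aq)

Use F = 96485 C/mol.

−77.2 kJ/mol

In the reaction as written H+(aq) is reduced, so the 2H⁺/H₂ couple is the cathode and Cd²⁺/Cd is the anode.
E°cell = +0.00 − (−0.40) = +0.40 V; balancing electrons gives n = 2.
ΔG° = −nFE°cell = −(2)(96485)(+0.40) J/mol = −77.2 kJ/mol.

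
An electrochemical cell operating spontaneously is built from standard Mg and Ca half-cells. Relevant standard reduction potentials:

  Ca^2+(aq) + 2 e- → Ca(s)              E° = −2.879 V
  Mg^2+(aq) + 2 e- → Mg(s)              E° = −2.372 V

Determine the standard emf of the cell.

+0.507 V

Of the two couples in this cell, the one with the more positive reduction potential is reduced at the cathode: here that is Mg²⁺/Mg (−2.372 V); Ca²⁺/Ca (−2.879 V) is the anode.
E°cell = E°(cathode) − E°(anode) = −2.372 − (−2.879) = +0.507 V.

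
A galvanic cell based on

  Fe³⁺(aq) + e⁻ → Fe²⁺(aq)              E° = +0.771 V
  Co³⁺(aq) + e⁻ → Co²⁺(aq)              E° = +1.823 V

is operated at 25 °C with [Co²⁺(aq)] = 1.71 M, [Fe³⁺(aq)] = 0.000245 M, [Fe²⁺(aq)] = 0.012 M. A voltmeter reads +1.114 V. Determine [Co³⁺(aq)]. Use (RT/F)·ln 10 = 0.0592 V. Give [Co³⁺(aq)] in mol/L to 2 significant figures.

0.39 M

The Co³⁺/Co²⁺ couple has the larger reduction potential, so it is the cathode: E°cell = +1.823 − (+0.771) = +1.052 V and n = 1.
Rearranging E = E° − (0.0592/n)·log Q gives log Q = 1(+1.052 − (+1.114))/0.0592 = −1.047.
For Co³⁺(aq) + Fe²⁺(aq) → Co²⁺(aq) + Fe³⁺(aq), the reaction quotient is Q = ([Co²⁺(aq)]·[Fe³⁺(aq)]) / ([Co³⁺(aq)]·[Fe²⁺(aq)]).
Isolating [Co³⁺(aq)] in Q = 10^{−1.047} yields log [Co³⁺(aq)] = −0.410, i.e. 0.39 M.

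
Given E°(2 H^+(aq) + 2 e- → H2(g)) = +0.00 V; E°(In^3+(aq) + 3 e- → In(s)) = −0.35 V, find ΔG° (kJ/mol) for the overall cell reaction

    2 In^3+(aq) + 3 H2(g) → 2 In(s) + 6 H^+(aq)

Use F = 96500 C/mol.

In the reaction as written In^3+(aq) is reduced, so the In³⁺/In couple is the cathode and 2H⁺/H₂ is the anode.
E°cell = −0.35 − (+0.00) = −0.35 V; balancing electrons gives n = 6.
ΔG° = −nFE°cell = −(6)(96500)(−0.35) J/mol = +203 kJ/mol.

+203 kJ/mol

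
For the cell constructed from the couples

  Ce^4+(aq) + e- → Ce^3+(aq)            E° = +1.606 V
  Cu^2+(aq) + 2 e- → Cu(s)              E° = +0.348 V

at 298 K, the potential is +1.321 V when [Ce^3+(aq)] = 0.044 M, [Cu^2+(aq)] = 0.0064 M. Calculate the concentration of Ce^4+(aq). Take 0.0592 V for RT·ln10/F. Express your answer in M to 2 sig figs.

0.041 M

With Ce⁴⁺/Ce³⁺ at the cathode and Cu²⁺/Cu at the anode, E°cell = +1.606 − (+0.348) = +1.258 V (n = 2).
Rearranging E = E° − (0.0592/n)·log Q gives log Q = 2(+1.258 − (+1.321))/0.0592 = −2.128.
The balanced reaction is 2 Ce^4+(aq) + Cu(s) → 2 Ce^3+(aq) + Cu^2+(aq), so Q = ([Ce^3+(aq)]^2·[Cu^2+(aq)]) / [Ce^4+(aq)]^2.
Substituting the known concentrations and solving, log [Ce^4+(aq)] = −1.389 and [Ce^4+(aq)] = 0.041 M.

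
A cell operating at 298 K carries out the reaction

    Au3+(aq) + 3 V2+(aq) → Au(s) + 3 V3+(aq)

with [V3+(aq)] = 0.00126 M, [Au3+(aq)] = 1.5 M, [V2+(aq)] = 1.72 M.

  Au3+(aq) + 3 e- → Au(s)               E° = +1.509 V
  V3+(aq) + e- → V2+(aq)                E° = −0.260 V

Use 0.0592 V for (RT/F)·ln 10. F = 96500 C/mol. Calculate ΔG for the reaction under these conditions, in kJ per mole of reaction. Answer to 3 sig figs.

With Au³⁺/Au reduced at the cathode, E°cell = +1.509 − (−0.260) = +1.769 V and n = 3.
The reaction quotient is [V3+(aq)]^3 / ([Au3+(aq)]·[V2+(aq)]^3) = 2.62×10^−10; by Nernst, E = +1.769 − (0.0592/3)(−9.582) = +1.9581 V.
Then ΔG = −nFE = −3 × 96500 × +1.9581 J/mol = −567 kJ/mol.

−567 kJ/mol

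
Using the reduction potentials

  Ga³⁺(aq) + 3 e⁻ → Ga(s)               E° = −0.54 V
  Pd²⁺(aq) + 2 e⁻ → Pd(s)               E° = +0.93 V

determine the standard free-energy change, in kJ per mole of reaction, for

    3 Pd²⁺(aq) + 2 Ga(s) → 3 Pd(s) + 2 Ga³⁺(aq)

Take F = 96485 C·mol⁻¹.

−851 kJ/mol

In the reaction as written Pd²⁺(aq) is reduced, so the Pd²⁺/Pd couple is the cathode and Ga³⁺/Ga is the anode.
E°cell = +0.93 − (−0.54) = +1.47 V; balancing electrons gives n = 6.
ΔG° = −nFE°cell = −(6)(96485)(+1.47) J/mol = −851 kJ/mol.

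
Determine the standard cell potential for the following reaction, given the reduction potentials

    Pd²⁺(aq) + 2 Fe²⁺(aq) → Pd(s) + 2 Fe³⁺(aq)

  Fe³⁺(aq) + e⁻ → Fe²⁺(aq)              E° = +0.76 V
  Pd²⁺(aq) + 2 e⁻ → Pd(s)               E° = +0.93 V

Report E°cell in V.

+0.17 V

Pd²⁺(aq) gains electrons, so the Pd²⁺/Pd couple is the cathode; the Fe³⁺/Fe²⁺ couple is the anode.
E°cell = E°(cathode) − E°(anode) = +0.93 − (+0.76) = +0.17 V.
The positive value indicates the reaction is spontaneous as written.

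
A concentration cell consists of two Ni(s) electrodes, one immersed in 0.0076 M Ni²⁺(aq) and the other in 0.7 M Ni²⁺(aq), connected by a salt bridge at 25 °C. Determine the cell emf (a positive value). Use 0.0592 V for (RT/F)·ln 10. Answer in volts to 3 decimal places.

For a concentration cell E°cell = 0, since both electrodes use the same couple.
The compartment with the higher Ni²⁺(aq) concentration (0.7 M) acts as the cathode; ions are reduced there and produced at the dilute (0.0076 M) anode.
With n = 2, Ecell = −(0.0592/2)·log([dilute]/[conc]) = −(0.0592/2)·log(0.0076/0.7) = +0.058 V.

0.058 V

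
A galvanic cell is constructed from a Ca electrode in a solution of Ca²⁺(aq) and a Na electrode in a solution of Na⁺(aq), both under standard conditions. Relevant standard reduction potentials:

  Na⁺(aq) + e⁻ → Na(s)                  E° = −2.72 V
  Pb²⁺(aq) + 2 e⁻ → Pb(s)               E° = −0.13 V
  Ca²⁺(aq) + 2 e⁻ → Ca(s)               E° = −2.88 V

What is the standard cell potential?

+0.16 V

The Na⁺/Na couple has the higher E°, so Na ion is reduced (cathode) and Ca is oxidized (anode).
E°cell = E°(cathode) − E°(anode) = −2.72 − (−2.88) = +0.16 V.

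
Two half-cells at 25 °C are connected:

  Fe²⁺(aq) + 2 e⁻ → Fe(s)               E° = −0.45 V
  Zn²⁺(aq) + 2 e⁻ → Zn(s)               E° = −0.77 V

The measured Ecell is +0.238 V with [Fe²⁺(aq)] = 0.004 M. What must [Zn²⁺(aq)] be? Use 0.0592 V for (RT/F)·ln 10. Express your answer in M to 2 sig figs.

2.4 M

Fe²⁺/Fe is the cathode (higher E°); E°cell = −0.45 − (−0.77) = +0.32 V with n = 2.
Since E = E° − (0.0592/n)·log Q, log Q = n(E° − E)/0.0592 = 2.770.
The balanced reaction is Fe²⁺(aq) + Zn(s) → Fe(s) + Zn²⁺(aq), so Q = [Zn²⁺(aq)] / [Fe²⁺(aq)].
Substituting the known concentrations and solving, log [Zn²⁺(aq)] = 0.372 and [Zn²⁺(aq)] = 2.4 M.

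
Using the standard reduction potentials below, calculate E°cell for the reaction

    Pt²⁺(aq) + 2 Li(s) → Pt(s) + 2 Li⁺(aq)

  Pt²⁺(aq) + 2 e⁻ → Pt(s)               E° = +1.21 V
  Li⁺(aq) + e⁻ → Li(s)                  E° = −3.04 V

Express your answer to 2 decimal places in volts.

Pt²⁺(aq) gains electrons, so the Pt²⁺/Pt couple is the cathode; the Li⁺/Li couple is the anode.
E°cell = E°(cathode) − E°(anode) = +1.21 − (−3.04) = +4.25 V.
The positive value indicates the reaction is spontaneous as written.

+4.25 V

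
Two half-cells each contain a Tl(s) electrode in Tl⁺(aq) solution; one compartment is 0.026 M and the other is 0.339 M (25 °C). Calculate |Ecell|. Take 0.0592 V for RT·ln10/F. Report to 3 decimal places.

0.066 V

For a concentration cell E°cell = 0, since both electrodes use the same couple.
The compartment with the higher Tl⁺(aq) concentration (0.339 M) acts as the cathode; ions are reduced there and produced at the dilute (0.026 M) anode.
With n = 1, Ecell = −(0.0592/1)·log([dilute]/[conc]) = −(0.0592/1)·log(0.026/0.339) = +0.066 V.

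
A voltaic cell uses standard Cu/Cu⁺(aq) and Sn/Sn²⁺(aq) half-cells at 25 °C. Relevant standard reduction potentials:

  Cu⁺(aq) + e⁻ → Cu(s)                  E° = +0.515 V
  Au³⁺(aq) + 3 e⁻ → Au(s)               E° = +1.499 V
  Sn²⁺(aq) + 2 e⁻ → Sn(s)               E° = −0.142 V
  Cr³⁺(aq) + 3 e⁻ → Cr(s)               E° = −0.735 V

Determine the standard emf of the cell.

The Cu⁺/Cu couple has the higher E°, so Cu ion is reduced (cathode) and Sn is oxidized (anode).
E°cell = E°(cathode) − E°(anode) = +0.515 − (−0.142) = +0.657 V.

+0.657 V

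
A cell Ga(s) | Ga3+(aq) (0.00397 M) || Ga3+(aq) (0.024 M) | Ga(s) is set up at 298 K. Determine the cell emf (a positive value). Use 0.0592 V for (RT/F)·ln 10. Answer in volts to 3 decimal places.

0.015 V

For a concentration cell E°cell = 0, since both electrodes use the same couple.
The compartment with the higher Ga3+(aq) concentration (0.024 M) acts as the cathode; ions are reduced there and produced at the dilute (0.00397 M) anode.
With n = 3, Ecell = −(0.0592/3)·log([dilute]/[conc]) = −(0.0592/3)·log(0.00397/0.024) = +0.015 V.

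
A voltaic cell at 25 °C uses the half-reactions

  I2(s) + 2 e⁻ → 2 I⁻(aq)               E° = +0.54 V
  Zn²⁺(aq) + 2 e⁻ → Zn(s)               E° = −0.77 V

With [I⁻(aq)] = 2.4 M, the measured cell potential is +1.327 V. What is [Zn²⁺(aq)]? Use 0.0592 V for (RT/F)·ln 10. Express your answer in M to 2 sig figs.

0.046 M

I₂/I⁻ is the cathode (higher E°); E°cell = +0.54 − (−0.77) = +1.31 V with n = 2.
Rearranging E = E° − (0.0592/n)·log Q gives log Q = 2(+1.31 − (+1.327))/0.0592 = −0.574.
Balancing electrons gives I2(s) + Zn(s) → 2 I⁻(aq) + Zn²⁺(aq); thus Q = [I⁻(aq)]^2·[Zn²⁺(aq)].
Isolating [Zn²⁺(aq)] in Q = 10^{−0.574} yields log [Zn²⁺(aq)] = −1.334, i.e. 0.046 M.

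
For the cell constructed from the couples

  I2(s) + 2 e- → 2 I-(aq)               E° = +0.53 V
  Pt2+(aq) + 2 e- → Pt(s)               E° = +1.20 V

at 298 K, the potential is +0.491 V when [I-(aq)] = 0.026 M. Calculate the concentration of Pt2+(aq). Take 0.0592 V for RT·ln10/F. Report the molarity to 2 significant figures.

0.0013 M

The Pt²⁺/Pt couple has the larger reduction potential, so it is the cathode: E°cell = +1.20 − (+0.53) = +0.67 V and n = 2.
Since E = E° − (0.0592/n)·log Q, log Q = n(E° − E)/0.0592 = 6.047.
For Pt2+(aq) + 2 I-(aq) → Pt(s) + I2(s), the reaction quotient is Q = 1 / ([Pt2+(aq)]·[I-(aq)]^2).
Substituting the known concentrations and solving, log [Pt2+(aq)] = −2.877 and [Pt2+(aq)] = 0.0013 M.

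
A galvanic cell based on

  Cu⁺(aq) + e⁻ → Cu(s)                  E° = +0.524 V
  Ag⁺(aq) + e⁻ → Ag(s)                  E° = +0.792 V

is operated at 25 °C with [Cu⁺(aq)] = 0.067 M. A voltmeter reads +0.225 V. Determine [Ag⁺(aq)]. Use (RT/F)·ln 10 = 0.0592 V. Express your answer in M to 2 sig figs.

0.013 M

The Ag⁺/Ag couple has the larger reduction potential, so it is the cathode: E°cell = +0.792 − (+0.524) = +0.268 V and n = 1.
Since E = E° − (0.0592/n)·log Q, log Q = n(E° − E)/0.0592 = 0.726.
For Ag⁺(aq) + Cu(s) → Ag(s) + Cu⁺(aq), the reaction quotient is Q = [Cu⁺(aq)] / [Ag⁺(aq)].
Isolating [Ag⁺(aq)] in Q = 10^{0.726} yields log [Ag⁺(aq)] = −1.900, i.e. 0.013 M.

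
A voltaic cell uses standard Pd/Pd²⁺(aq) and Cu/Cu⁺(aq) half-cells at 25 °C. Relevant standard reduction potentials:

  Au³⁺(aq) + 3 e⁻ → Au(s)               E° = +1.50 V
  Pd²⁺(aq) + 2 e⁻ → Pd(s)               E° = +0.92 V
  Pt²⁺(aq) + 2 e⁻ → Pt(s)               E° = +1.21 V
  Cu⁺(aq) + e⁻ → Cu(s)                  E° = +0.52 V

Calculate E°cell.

+0.40 V

The Pd²⁺/Pd couple has the higher E°, so Pd ion is reduced (cathode) and Cu is oxidized (anode).
E°cell = E°(cathode) − E°(anode) = +0.92 − (+0.52) = +0.40 V.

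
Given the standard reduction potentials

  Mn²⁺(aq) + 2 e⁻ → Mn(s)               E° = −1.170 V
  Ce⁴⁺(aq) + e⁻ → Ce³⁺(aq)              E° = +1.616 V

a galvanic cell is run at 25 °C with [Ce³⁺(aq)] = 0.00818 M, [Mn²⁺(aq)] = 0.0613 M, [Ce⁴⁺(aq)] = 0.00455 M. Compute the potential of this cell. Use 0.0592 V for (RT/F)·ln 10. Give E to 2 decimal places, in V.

+2.81 V

The Ce⁴⁺/Ce³⁺ couple has the more positive E°, so it is the cathode; Mn²⁺/Mn is the anode.
E°cell = E°cat − E°an = +1.616 − (−1.170) = +2.786 V; n = 2.
Balancing gives 2 Ce⁴⁺(aq) + Mn(s) → 2 Ce³⁺(aq) + Mn²⁺(aq); hence Q = ([Ce³⁺(aq)]^2·[Mn²⁺(aq)]) / [Ce⁴⁺(aq)]^2 = 0.198 (log Q = −0.703).
Applying E = E° − (RT ln10/nF)·log Q gives +2.786 − (0.0592/2)(−0.703) = +2.81 V.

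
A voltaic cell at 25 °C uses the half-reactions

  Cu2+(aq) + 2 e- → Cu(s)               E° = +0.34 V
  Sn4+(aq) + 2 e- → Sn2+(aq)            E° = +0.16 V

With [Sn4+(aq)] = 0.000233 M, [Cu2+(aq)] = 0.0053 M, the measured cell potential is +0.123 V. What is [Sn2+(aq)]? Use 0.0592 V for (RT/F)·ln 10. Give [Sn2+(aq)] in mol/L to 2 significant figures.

With Cu²⁺/Cu at the cathode and Sn⁴⁺/Sn²⁺ at the anode, E°cell = +0.34 − (+0.16) = +0.18 V (n = 2).
Since E = E° − (0.0592/n)·log Q, log Q = n(E° − E)/0.0592 = 1.926.
For Cu2+(aq) + Sn2+(aq) → Cu(s) + Sn4+(aq), the reaction quotient is Q = [Sn4+(aq)] / ([Cu2+(aq)]·[Sn2+(aq)]).
Substituting the known concentrations and solving, log [Sn2+(aq)] = −3.283 and [Sn2+(aq)] = 0.00052 M.

0.00052 M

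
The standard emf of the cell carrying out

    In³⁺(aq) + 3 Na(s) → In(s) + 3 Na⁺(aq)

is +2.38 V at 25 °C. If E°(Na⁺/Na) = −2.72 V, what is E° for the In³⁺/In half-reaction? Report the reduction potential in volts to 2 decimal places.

In the reaction as written the In³⁺/In couple is reduced (cathode) and Na⁺/Na is oxidized (anode), so E°cell = E°(In³⁺/In) − E°(Na⁺/Na).
E°(In³⁺/In) = E°cell + E°(anode) = +2.38 + (−2.72) = −0.34 V.

−0.34 V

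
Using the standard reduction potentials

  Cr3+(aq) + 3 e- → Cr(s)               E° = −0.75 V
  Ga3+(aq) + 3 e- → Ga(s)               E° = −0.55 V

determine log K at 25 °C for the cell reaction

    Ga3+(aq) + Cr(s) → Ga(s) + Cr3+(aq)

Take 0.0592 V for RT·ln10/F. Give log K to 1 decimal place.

log K = 10.1

The Ga³⁺/Ga couple is reduced (cathode); E°cell = −0.55 − (−0.75) = +0.20 V with n = 3.
At equilibrium E = 0, so log K = nE°cell / 0.0592 = (3)(+0.20) / 0.0592 = 10.1.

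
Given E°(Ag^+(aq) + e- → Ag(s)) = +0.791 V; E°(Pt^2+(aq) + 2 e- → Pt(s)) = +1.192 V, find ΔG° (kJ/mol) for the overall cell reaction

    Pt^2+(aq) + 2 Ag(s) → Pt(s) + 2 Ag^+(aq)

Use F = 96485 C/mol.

−77.4 kJ/mol

In the reaction as written Pt^2+(aq) is reduced, so the Pt²⁺/Pt couple is the cathode and Ag⁺/Ag is the anode.
E°cell = +1.192 − (+0.791) = +0.401 V; balancing electrons gives n = 2.
ΔG° = −nFE°cell = −(2)(96485)(+0.401) J/mol = −77.4 kJ/mol.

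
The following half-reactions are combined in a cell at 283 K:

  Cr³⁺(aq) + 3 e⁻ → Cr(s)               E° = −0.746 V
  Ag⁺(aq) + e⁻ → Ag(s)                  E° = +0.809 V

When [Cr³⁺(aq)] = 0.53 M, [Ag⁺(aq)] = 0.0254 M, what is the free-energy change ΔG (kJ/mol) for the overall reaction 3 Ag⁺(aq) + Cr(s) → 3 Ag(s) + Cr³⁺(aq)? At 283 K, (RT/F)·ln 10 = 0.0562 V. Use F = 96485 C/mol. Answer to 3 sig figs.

−426 kJ/mol

The standard cell potential is +0.809 − (−0.746) = +1.555 V, with n = 3 electrons in the balanced equation.
Here Q = [Cr³⁺(aq)] / [Ag⁺(aq)]^3 = 3.23×10^4 (log Q = 4.510), giving E = +1.555 − (0.0562/3)·(4.510) = +1.4705 V.
Then ΔG = −nFE = −3 × 96485 × +1.4705 J/mol = −426 kJ/mol.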